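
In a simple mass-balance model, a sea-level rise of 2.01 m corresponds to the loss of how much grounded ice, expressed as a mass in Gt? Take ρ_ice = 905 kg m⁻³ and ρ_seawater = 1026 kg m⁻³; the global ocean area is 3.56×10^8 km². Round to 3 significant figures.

≈ 7.34×10^5 Gt

Required water volume = Δh × A = 2.01 m × 3.56×10^14 m² = 7.156×10^14 m³.
ρ_w = 1026 kg m⁻³, so the mass of water = 7.156×10^14 m³ × 1026 kg m⁻³ = 7.342×10^17 kg = 7.34×10^5 Gt (and the same mass of ice, by conservation).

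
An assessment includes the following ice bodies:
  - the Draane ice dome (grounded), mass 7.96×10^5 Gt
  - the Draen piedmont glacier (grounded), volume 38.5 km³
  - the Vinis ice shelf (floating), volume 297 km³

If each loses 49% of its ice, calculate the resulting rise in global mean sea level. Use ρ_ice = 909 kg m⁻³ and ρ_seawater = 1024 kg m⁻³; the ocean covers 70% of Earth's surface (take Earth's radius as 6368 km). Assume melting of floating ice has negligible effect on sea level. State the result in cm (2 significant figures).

≈ 110 cm

Draane: 0.49 × 7.96×10^5 Gt = 3.900×10^17 kg; dividing by ρ_w = 1024 kg m⁻³ gives 3.809×10^14 m³ of water.
Draen: 0.49 × 38.5 km³ × (909/1024) = 16.75 km³ of water.
The Vinis ice shelf is floating and already displaces its own weight of water, so its melt adds essentially nothing to sea level.
Total added water ≈ 3.809×10^14 m³ over 3.57×10^14 m² → Δh = 1.07 m = 110 cm.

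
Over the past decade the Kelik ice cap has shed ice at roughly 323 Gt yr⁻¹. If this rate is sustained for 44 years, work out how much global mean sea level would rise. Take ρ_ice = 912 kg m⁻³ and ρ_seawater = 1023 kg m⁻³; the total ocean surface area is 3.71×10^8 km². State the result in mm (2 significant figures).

Total mass lost = 323 Gt/yr × 44 yr = 1.421×10^4 Gt = 1.421×10^16 kg.
ρ_w = 1023 kg m⁻³, so water volume = 1.421×10^16 / 1023 = 1.389×10^13 m³.
Δh = 1.389×10^13 / 3.71×10^14 = 0.0374 m = 37 mm.

≈ 37 mm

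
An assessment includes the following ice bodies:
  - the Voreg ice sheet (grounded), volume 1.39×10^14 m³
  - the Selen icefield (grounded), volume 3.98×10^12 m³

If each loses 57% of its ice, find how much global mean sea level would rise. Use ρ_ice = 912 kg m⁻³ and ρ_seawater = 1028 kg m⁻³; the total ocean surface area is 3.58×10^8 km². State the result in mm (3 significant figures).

≈ 202 mm

Voreg: 0.57 × 1.39×10^14 m³ × (912/1028) = 7.029×10^13 m³ of water.
Selen: 0.57 × 3.98×10^12 m³ × (912/1028) = 2.013×10^12 m³ of water.
Total added water ≈ 7.230×10^13 m³ over 3.58×10^14 m² → Δh = 0.202 m = 202 mm.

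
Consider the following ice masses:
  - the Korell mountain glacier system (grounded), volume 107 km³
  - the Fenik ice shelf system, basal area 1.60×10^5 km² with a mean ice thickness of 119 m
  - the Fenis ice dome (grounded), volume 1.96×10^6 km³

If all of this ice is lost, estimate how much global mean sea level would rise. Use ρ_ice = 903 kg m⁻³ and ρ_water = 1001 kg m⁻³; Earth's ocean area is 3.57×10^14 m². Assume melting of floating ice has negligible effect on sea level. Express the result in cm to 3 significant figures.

Korell: 107 km³ × (903/1001) = 96.52 km³ of water.
The Fenik ice shelf system is floating and already displaces its own weight of water, so its melt adds essentially nothing to sea level.
Fenis: 1.96×10^6 km³ × (903/1001) = 1.768×10^6 km³ of water.
Total added water ≈ 1.768×10^15 m³ over 3.57×10^14 m² → Δh = 4.95 m = 495 cm.

≈ 495 cm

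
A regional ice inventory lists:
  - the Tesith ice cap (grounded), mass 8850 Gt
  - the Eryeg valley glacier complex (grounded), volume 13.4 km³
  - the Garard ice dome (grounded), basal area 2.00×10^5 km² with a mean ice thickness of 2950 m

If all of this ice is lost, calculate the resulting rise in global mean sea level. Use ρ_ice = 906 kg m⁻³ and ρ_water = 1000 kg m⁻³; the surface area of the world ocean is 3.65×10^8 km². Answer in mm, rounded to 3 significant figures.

≈ 1490 mm

Tesith: 8850 Gt = 8.850×10^15 kg; dividing by ρ_w = 1000 kg m⁻³ gives 8.850×10^12 m³ of water.
Eryeg: 13.4 km³ × (906/1000) = 12.14 km³ of water.
Garard: ice volume = 2.00×10^5 km² × 2950 m = 5.900×10^5 km³; 5.900×10^5 × (906/1000) = 5.345×10^5 km³ of water.
Total added water ≈ 5.434×10^14 m³ over 3.65×10^14 m² → Δh = 1.49 m = 1490 mm.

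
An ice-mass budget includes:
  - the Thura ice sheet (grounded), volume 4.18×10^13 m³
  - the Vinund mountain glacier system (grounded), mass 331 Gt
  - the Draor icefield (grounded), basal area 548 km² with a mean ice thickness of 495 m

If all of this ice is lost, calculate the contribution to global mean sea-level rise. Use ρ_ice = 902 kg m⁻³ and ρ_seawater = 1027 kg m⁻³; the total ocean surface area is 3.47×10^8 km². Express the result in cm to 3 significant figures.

≈ 10.7 cm

Thura: 4.18×10^13 m³ × (902/1027) = 3.671×10^13 m³ of water.
Vinund: 331 Gt = 3.310×10^14 kg; dividing by ρ_w = 1027 kg m⁻³ gives 3.223×10^11 m³ of water.
Draor: ice volume = 548 km² × 495 m = 271.3 km³; 271.3 × (902/1027) = 238.2 km³ of water.
Total added water ≈ 3.727×10^13 m³ over 3.47×10^14 m² → Δh = 0.107 m = 10.7 cm.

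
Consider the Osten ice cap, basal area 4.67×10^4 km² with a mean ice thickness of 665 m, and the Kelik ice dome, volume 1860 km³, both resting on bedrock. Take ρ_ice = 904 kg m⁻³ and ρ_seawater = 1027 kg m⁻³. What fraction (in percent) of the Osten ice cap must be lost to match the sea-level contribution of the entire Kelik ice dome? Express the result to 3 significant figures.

≈ 5.99 %

Equal sea-level rise means equal mass of meltwater, i.e. equal mass of ice lost.
Ice mass of Kelik: 1.681×10^15 kg; ice mass of Osten: 2.807×10^16 kg.
Fraction required = 1.681×10^15 / 2.807×10^16 = 0.0599 → 5.99 %.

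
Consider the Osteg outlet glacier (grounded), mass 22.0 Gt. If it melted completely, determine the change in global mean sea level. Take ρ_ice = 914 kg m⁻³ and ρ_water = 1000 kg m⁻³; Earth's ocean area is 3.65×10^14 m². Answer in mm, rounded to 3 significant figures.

Osteg: 22.0 Gt = 2.200×10^13 kg; dividing by ρ_w = 1000 kg m⁻³ gives 2.200×10^10 m³ of water.
Spread over 3.65×10^14 m² of ocean, Δh = 2.200×10^10 / 3.65×10^14 = 6.03×10^-5 m = 0.0603 mm.

≈ 0.0603 mm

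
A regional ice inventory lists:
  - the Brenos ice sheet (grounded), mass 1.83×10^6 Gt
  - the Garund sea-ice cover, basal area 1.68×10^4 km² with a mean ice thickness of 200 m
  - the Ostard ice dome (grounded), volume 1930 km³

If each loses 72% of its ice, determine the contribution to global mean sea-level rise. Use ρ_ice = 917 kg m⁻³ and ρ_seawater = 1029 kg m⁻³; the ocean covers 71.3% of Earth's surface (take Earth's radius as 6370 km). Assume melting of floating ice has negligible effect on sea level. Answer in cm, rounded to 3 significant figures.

Brenos: 0.72 × 1.83×10^6 Gt = 1.318×10^18 kg; dividing by ρ_w = 1029 kg m⁻³ gives 1.280×10^15 m³ of water.
The Garund sea-ice cover is floating and already displaces its own weight of water, so its melt adds essentially nothing to sea level.
Ostard: 0.72 × 1930 km³ × (917/1029) = 1238 km³ of water.
Total added water ≈ 1.282×10^15 m³ over 3.64×10^14 m² → Δh = 3.53 m = 353 cm.

≈ 353 cm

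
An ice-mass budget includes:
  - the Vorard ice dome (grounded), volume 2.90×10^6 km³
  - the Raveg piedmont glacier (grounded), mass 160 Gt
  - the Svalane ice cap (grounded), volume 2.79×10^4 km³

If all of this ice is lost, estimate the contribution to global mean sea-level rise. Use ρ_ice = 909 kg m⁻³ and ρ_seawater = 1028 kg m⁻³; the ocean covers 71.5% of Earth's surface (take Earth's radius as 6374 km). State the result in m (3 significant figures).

≈ 7.09 m

Vorard: 2.90×10^6 km³ × (909/1028) = 2.564×10^6 km³ of water.
Raveg: 160 Gt = 1.600×10^14 kg; dividing by ρ_w = 1028 kg m⁻³ gives 1.556×10^11 m³ of water.
Svalane: 2.79×10^4 km³ × (909/1028) = 2.467×10^4 km³ of water.
Total added water ≈ 2.589×10^15 m³ over 3.65×10^14 m² → Δh = 7.09 m.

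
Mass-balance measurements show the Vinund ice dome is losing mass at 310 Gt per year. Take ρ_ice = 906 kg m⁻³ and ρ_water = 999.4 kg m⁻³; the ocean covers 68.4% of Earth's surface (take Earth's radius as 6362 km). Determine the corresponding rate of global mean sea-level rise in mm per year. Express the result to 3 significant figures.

ρ_w = 999.4 kg m⁻³. Annual water volume added = 310 Gt / ρ_w = 3.100×10^14 kg / 999.4 kg m⁻³ = 3.102×10^11 m³.
Δh per year = 3.102×10^11 / 3.48×10^14 = 8.92×10^-4 m = 0.892 mm.

≈ 0.892 mm/yr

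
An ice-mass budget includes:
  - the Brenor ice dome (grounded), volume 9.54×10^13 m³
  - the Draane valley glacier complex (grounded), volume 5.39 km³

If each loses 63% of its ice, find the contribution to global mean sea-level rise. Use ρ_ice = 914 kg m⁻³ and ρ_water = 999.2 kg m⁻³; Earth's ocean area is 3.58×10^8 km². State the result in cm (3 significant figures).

Brenor: 0.63 × 9.54×10^13 m³ × (914/999.2) = 5.498×10^13 m³ of water.
Draane: 0.63 × 5.39 km³ × (914/999.2) = 3.106 km³ of water.
Total added water ≈ 5.498×10^13 m³ over 3.58×10^14 m² → Δh = 0.154 m = 15.4 cm.

≈ 15.4 cm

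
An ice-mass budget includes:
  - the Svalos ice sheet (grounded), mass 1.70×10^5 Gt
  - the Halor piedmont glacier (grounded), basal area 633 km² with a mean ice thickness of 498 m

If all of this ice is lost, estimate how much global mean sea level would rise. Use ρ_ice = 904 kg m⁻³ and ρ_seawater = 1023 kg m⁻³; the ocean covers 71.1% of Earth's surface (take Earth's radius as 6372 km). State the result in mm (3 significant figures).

≈ 459 mm

Svalos: 1.70×10^5 Gt = 1.700×10^17 kg; dividing by ρ_w = 1023 kg m⁻³ gives 1.662×10^14 m³ of water.
Halor: ice volume = 633 km² × 498 m = 315.2 km³; 315.2 × (904/1023) = 278.6 km³ of water.
Total added water ≈ 1.665×10^14 m³ over 3.63×10^14 m² → Δh = 0.459 m = 459 mm.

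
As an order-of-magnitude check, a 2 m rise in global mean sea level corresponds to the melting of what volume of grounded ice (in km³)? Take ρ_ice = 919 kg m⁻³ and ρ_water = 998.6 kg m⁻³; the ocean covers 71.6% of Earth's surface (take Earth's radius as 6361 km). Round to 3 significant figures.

Required water volume = Δh × A = 2 m × 3.64×10^14 m² = 7.281×10^14 m³ = 7.281×10^5 km³.
Ice volume = water volume × ρ_w/ρ_ice = 7.281×10^5 × 998.6/919 = 7.91×10^5 km³.

≈ 7.91×10^5 km³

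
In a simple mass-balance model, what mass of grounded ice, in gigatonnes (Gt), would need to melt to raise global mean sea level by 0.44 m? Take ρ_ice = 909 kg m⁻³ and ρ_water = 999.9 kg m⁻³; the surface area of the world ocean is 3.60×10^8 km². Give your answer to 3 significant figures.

Required water volume = Δh × A = 0.44 m × 3.60×10^14 m² = 1.584×10^14 m³.
ρ_w = 999.9 kg m⁻³, so the mass of water = 1.584×10^14 m³ × 999.9 kg m⁻³ = 1.584×10^17 kg = 1.58×10^5 Gt (and the same mass of ice, by conservation).

≈ 1.58×10^5 Gt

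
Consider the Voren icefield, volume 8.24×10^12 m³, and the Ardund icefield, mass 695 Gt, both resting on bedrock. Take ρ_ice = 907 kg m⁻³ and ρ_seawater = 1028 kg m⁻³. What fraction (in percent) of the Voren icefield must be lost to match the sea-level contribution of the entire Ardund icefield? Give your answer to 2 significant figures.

Equal sea-level rise means equal mass of meltwater, i.e. equal mass of ice lost.
Ice mass of Ardund: 6.950×10^14 kg; ice mass of Voren: 7.474×10^15 kg.
Fraction required = 6.950×10^14 / 7.474×10^15 = 0.0930 → 9.3 %.

≈ 9.3 %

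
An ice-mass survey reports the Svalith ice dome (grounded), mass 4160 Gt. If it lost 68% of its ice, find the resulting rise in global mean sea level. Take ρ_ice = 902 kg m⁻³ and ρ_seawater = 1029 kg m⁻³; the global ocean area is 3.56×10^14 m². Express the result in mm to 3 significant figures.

Svalith: 0.68 × 4160 Gt = 2.829×10^15 kg; dividing by ρ_w = 1029 kg m⁻³ gives 2.749×10^12 m³ of water.
Spread over 3.56×10^14 m² of ocean, Δh = 2.749×10^12 / 3.56×10^14 = 7.72×10^-3 m = 7.72 mm.

≈ 7.72 mm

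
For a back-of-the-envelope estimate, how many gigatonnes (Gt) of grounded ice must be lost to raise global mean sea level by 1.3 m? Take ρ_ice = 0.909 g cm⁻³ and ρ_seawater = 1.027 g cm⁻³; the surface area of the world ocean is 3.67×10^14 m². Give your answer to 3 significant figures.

Required water volume = Δh × A = 1.3 m × 3.67×10^14 m² = 4.771×10^14 m³.
ρ_w = 1.027 g cm⁻³ = 1027 kg m⁻³, so the mass of water = 4.771×10^14 m³ × 1027 kg m⁻³ = 4.900×10^17 kg = 4.90×10^5 Gt (and the same mass of ice, by conservation).

≈ 4.90×10^5 Gt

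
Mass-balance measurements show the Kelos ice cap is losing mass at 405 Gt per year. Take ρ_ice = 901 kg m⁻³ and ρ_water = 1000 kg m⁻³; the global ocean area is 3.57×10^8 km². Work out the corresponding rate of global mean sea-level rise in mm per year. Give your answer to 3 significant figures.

≈ 1.13 mm/yr

ρ_w = 1000 kg m⁻³. Annual water volume added = 405 Gt / ρ_w = 4.050×10^14 kg / 1000 kg m⁻³ = 4.050×10^11 m³.
Δh per year = 4.050×10^11 / 3.57×10^14 = 1.13×10^-3 m = 1.13 mm.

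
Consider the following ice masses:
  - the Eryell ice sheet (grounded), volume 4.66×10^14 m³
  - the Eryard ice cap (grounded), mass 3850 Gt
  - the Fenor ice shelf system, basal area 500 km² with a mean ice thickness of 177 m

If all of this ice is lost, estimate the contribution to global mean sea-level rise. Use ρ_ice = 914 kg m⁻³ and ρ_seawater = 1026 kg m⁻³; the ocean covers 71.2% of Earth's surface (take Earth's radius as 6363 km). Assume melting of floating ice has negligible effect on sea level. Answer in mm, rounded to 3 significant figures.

≈ 1160 mm

Eryell: 4.66×10^14 m³ × (914/1026) = 4.151×10^14 m³ of water.
Eryard: 3850 Gt = 3.850×10^15 kg; dividing by ρ_w = 1026 kg m⁻³ gives 3.752×10^12 m³ of water.
The Fenor ice shelf system is floating and already displaces its own weight of water, so its melt adds essentially nothing to sea level.
Total added water ≈ 4.189×10^14 m³ over 3.62×10^14 m² → Δh = 1.16 m = 1160 mm.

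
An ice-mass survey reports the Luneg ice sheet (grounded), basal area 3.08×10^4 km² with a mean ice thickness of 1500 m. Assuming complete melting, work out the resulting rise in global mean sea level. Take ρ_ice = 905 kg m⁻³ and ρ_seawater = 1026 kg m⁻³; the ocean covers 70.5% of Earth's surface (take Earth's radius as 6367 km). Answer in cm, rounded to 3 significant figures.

Luneg: ice volume = 3.08×10^4 km² × 1500 m = 4.620×10^4 km³; 4.620×10^4 × (905/1026) = 4.075×10^4 km³ of water.
Spread over 3.59×10^14 m² of ocean, Δh = 4.075×10^13 / 3.59×10^14 = 0.113 m = 11.3 cm.

≈ 11.3 cm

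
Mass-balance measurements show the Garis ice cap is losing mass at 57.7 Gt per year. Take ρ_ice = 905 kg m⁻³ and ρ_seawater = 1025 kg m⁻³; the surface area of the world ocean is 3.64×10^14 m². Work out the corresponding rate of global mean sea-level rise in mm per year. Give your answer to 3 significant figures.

≈ 0.155 mm/yr

ρ_w = 1025 kg m⁻³. Annual water volume added = 57.7 Gt / ρ_w = 5.770×10^13 kg / 1025 kg m⁻³ = 5.629×10^10 m³.
Δh per year = 5.629×10^10 / 3.64×10^14 = 1.55×10^-4 m = 0.155 mm.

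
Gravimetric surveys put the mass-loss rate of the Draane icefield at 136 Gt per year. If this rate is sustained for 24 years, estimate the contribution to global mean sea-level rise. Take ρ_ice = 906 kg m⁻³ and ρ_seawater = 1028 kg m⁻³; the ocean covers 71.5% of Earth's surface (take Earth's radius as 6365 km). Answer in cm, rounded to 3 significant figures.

≈ 0.872 cm

Total mass lost = 136 Gt/yr × 24 yr = 3264 Gt = 3.264×10^15 kg.
ρ_w = 1028 kg m⁻³, so water volume = 3.264×10^15 / 1028 = 3.175×10^12 m³.
Δh = 3.175×10^12 / 3.64×10^14 = 8.72×10^-3 m = 0.872 cm.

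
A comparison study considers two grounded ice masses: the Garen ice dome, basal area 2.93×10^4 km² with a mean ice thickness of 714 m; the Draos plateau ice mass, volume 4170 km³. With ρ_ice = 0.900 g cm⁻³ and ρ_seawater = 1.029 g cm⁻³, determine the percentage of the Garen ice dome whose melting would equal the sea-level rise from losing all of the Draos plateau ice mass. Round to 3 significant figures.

Equal sea-level rise means equal mass of meltwater, i.e. equal mass of ice lost.
Ice mass of Draos: 3.753×10^15 kg; ice mass of Garen: 1.883×10^16 kg.
Fraction required = 3.753×10^15 / 1.883×10^16 = 0.199 → 19.9 %.

≈ 19.9 %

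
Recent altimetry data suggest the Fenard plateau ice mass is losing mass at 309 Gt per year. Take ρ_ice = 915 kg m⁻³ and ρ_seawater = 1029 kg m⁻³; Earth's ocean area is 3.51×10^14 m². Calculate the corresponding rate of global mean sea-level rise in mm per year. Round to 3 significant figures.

≈ 0.856 mm/yr

ρ_w = 1029 kg m⁻³. Annual water volume added = 309 Gt / ρ_w = 3.090×10^14 kg / 1029 kg m⁻³ = 3.003×10^11 m³.
Δh per year = 3.003×10^11 / 3.51×10^14 = 8.56×10^-4 m = 0.856 mm.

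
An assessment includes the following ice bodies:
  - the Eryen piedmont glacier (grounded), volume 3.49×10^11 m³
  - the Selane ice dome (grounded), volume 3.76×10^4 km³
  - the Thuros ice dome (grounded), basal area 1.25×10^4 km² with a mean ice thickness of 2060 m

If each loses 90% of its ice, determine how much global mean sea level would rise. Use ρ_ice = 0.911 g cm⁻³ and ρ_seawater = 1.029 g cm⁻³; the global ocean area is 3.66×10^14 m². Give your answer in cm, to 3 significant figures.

Eryen: 0.9 × 3.49×10^11 m³ × (911/1029) = 2.781×10^11 m³ of water.
Selane: 0.9 × 3.76×10^4 km³ × (911/1029) = 2.996×10^4 km³ of water.
Thuros: ice volume = 1.25×10^4 km² × 2060 m = 2.575×10^4 km³; 0.9 × 2.575×10^4 × (911/1029) = 2.052×10^4 km³ of water.
Total added water ≈ 5.075×10^13 m³ over 3.66×10^14 m² → Δh = 0.139 m = 13.9 cm.

≈ 13.9 cm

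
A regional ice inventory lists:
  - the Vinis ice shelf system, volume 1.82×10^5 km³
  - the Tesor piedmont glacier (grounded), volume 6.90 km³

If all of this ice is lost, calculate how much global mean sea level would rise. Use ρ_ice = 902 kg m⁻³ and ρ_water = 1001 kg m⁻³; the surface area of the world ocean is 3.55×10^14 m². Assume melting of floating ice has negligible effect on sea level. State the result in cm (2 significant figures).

≈ 1.8×10^-3 cm

The Vinis ice shelf system is floating and already displaces its own weight of water, so its melt adds essentially nothing to sea level.
Tesor: 6.90 km³ × (902/1001) = 6.218 km³ of water.
Total added water ≈ 6.218×10^9 m³ over 3.55×10^14 m² → Δh = 1.75×10^-5 m = 1.8×10^-3 cm.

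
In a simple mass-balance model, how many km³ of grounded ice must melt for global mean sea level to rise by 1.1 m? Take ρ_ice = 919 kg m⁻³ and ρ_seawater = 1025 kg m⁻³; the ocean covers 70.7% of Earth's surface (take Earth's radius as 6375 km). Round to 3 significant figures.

Required water volume = Δh × A = 1.1 m × 3.61×10^14 m² = 3.972×10^14 m³ = 3.972×10^5 km³.
Ice volume = water volume × ρ_w/ρ_ice = 3.972×10^5 × 1025/919 = 4.43×10^5 km³.

≈ 4.43×10^5 km³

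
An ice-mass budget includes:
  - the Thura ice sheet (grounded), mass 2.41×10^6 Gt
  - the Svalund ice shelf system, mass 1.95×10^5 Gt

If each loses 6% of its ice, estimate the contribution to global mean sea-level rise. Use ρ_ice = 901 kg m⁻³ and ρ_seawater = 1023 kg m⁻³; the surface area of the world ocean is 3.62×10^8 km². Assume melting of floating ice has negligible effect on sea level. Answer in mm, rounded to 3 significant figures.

≈ 390 mm

Thura: 0.06 × 2.41×10^6 Gt = 1.446×10^17 kg; dividing by ρ_w = 1023 kg m⁻³ gives 1.413×10^14 m³ of water.
The Svalund ice shelf system is floating and already displaces its own weight of water, so its melt adds essentially nothing to sea level.
Total added water ≈ 1.413×10^14 m³ over 3.62×10^14 m² → Δh = 0.390 m = 390 mm.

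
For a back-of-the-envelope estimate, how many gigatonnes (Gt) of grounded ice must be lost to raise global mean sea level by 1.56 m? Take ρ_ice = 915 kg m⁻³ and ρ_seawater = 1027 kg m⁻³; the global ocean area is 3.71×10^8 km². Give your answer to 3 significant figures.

≈ 5.94×10^5 Gt

Required water volume = Δh × A = 1.56 m × 3.71×10^14 m² = 5.788×10^14 m³.
ρ_w = 1027 kg m⁻³, so the mass of water = 5.788×10^14 m³ × 1027 kg m⁻³ = 5.944×10^17 kg = 5.94×10^5 Gt (and the same mass of ice, by conservation).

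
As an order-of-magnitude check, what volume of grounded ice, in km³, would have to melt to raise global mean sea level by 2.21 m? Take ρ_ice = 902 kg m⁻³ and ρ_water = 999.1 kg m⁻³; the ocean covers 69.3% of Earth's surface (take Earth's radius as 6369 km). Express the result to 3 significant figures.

Required water volume = Δh × A = 2.21 m × 3.53×10^14 m² = 7.807×10^14 m³ = 7.807×10^5 km³.
Ice volume = water volume × ρ_w/ρ_ice = 7.807×10^5 × 999.1/902 = 8.65×10^5 km³.

≈ 8.65×10^5 km³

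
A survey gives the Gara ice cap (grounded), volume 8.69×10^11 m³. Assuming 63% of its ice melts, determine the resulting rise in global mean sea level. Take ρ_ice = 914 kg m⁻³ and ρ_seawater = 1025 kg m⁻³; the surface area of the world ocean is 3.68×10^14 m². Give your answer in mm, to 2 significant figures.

Gara: 0.63 × 8.69×10^11 m³ × (914/1025) = 4.882×10^11 m³ of water.
Spread over 3.68×10^14 m² of ocean, Δh = 4.882×10^11 / 3.68×10^14 = 1.33×10^-3 m = 1.3 mm.

≈ 1.3 mm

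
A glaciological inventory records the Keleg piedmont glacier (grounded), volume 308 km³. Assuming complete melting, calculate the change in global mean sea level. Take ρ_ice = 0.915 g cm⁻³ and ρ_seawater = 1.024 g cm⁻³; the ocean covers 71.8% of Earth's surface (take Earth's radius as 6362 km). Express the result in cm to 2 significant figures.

≈ 0.075 cm

Keleg: 308 km³ × (915/1024) = 275.2 km³ of water.
Spread over 3.65×10^14 m² of ocean, Δh = 2.752×10^11 / 3.65×10^14 = 7.54×10^-4 m = 0.075 cm.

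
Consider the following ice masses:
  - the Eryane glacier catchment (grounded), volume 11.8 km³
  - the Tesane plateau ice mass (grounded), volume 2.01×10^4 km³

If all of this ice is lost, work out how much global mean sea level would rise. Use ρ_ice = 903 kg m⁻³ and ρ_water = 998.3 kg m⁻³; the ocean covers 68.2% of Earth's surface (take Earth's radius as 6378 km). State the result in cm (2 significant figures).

Eryane: 11.8 km³ × (903/998.3) = 10.67 km³ of water.
Tesane: 2.01×10^4 km³ × (903/998.3) = 1.818×10^4 km³ of water.
Total added water ≈ 1.819×10^13 m³ over 3.49×10^14 m² → Δh = 0.0522 m = 5.2 cm.

≈ 5.2 cm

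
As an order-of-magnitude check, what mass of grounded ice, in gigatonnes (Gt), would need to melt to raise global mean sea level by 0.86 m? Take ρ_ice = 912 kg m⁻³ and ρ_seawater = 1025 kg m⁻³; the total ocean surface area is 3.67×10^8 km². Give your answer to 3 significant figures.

≈ 3.24×10^5 Gt

Required water volume = Δh × A = 0.86 m × 3.67×10^14 m² = 3.156×10^14 m³.
ρ_w = 1025 kg m⁻³, so the mass of water = 3.156×10^14 m³ × 1025 kg m⁻³ = 3.235×10^17 kg = 3.24×10^5 Gt (and the same mass of ice, by conservation).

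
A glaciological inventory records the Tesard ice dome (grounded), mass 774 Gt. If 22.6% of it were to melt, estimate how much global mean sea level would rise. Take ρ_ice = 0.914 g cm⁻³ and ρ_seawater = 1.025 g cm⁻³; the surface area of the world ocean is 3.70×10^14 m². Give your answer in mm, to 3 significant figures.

≈ 0.461 mm

Tesard: 0.226 × 774 Gt = 1.749×10^14 kg; dividing by ρ_w = 1.025 g cm⁻³ = 1025 kg m⁻³ gives 1.707×10^11 m³ of water.
Spread over 3.70×10^14 m² of ocean, Δh = 1.707×10^11 / 3.70×10^14 = 4.61×10^-4 m = 0.461 mm.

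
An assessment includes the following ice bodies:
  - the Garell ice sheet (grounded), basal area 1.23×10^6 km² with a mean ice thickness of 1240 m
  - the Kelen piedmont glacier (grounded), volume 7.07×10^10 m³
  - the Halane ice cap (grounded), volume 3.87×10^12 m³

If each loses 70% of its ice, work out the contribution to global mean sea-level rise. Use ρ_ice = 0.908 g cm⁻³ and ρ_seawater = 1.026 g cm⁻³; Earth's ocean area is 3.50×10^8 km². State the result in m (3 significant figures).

≈ 2.71 m

Garell: ice volume = 1.23×10^6 km² × 1240 m = 1.525×10^6 km³; 0.7 × 1.525×10^6 × (908/1026) = 9.449×10^5 km³ of water.
Kelen: 0.7 × 7.07×10^10 m³ × (908/1026) = 4.380×10^10 m³ of water.
Halane: 0.7 × 3.87×10^12 m³ × (908/1026) = 2.397×10^12 m³ of water.
Total added water ≈ 9.473×10^14 m³ over 3.50×10^14 m² → Δh = 2.71 m.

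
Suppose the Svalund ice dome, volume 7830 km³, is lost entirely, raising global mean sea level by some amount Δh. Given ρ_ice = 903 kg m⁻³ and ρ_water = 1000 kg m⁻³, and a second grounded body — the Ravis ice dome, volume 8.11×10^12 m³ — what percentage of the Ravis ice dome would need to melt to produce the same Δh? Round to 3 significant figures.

≈ 96.5 %

Equal sea-level rise means equal mass of meltwater, i.e. equal mass of ice lost.
Ice mass of Svalund: 7.070×10^15 kg; ice mass of Ravis: 7.323×10^15 kg.
Fraction required = 7.070×10^15 / 7.323×10^15 = 0.965 → 96.5 %.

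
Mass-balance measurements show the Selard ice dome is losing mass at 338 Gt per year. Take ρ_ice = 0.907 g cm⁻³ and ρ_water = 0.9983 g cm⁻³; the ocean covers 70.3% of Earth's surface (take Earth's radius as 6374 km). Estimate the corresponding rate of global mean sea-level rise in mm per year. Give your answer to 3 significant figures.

ρ_w = 0.9983 g cm⁻³ = 998.3 kg m⁻³. Annual water volume added = 338 Gt / ρ_w = 3.380×10^14 kg / 998.3 kg m⁻³ = 3.386×10^11 m³.
Δh per year = 3.386×10^11 / 3.59×10^14 = 9.43×10^-4 m = 0.943 mm.

≈ 0.943 mm/yr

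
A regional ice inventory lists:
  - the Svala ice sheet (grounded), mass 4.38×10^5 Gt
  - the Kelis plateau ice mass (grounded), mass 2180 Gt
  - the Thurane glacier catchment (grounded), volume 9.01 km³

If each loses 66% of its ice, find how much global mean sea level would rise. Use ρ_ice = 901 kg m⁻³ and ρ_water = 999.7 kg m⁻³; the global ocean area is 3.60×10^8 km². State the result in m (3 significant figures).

≈ 0.807 m

Svala: 0.66 × 4.38×10^5 Gt = 2.891×10^17 kg; dividing by ρ_w = 999.7 kg m⁻³ gives 2.892×10^14 m³ of water.
Kelis: 0.66 × 2180 Gt = 1.439×10^15 kg; dividing by ρ_w = 999.7 kg m⁻³ gives 1.439×10^12 m³ of water.
Thurane: 0.66 × 9.01 km³ × (901/999.7) = 5.359 km³ of water.
Total added water ≈ 2.906×10^14 m³ over 3.60×10^14 m² → Δh = 0.807 m.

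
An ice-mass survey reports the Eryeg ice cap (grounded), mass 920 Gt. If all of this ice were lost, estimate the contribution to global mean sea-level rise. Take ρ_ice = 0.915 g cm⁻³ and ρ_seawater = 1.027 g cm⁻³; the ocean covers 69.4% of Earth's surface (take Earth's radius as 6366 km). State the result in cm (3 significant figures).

Eryeg: 920 Gt = 9.200×10^14 kg; dividing by ρ_w = 1.027 g cm⁻³ = 1027 kg m⁻³ gives 8.958×10^11 m³ of water.
Spread over 3.53×10^14 m² of ocean, Δh = 8.958×10^11 / 3.53×10^14 = 2.53×10^-3 m = 0.253 cm.

≈ 0.253 cm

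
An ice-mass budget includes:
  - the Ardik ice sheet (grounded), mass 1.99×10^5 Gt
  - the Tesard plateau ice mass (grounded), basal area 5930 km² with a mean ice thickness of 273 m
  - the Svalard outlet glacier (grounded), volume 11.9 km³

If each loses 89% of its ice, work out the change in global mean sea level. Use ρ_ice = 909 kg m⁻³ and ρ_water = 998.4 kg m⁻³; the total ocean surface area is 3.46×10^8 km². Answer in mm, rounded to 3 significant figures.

≈ 517 mm

Ardik: 0.89 × 1.99×10^5 Gt = 1.771×10^17 kg; dividing by ρ_w = 998.4 kg m⁻³ gives 1.774×10^14 m³ of water.
Tesard: ice volume = 5930 km² × 273 m = 1619 km³; 0.89 × 1619 × (909/998.4) = 1312 km³ of water.
Svalard: 0.89 × 11.9 km³ × (909/998.4) = 9.643 km³ of water.
Total added water ≈ 1.787×10^14 m³ over 3.46×10^14 m² → Δh = 0.517 m = 517 mm.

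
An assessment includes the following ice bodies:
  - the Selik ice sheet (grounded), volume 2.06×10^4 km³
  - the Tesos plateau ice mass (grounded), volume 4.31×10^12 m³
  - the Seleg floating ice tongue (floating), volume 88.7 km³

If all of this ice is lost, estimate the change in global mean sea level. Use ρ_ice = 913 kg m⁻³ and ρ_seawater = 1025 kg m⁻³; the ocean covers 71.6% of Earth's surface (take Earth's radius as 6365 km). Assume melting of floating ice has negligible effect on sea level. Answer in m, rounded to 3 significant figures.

≈ 0.0609 m

Selik: 2.06×10^4 km³ × (913/1025) = 1.835×10^4 km³ of water.
Tesos: 4.31×10^12 m³ × (913/1025) = 3.839×10^12 m³ of water.
The Seleg floating ice tongue is floating and already displaces its own weight of water, so its melt adds essentially nothing to sea level.
Total added water ≈ 2.219×10^13 m³ over 3.65×10^14 m² → Δh = 0.0609 m.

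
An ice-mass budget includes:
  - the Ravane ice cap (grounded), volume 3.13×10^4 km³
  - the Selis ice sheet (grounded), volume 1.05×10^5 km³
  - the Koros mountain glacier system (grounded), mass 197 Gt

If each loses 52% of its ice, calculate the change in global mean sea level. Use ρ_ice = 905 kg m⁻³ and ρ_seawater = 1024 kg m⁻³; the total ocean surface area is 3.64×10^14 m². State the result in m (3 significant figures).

Ravane: 0.52 × 3.13×10^4 km³ × (905/1024) = 1.438×10^4 km³ of water.
Selis: 0.52 × 1.05×10^5 km³ × (905/1024) = 4.825×10^4 km³ of water.
Koros: 0.52 × 197 Gt = 1.024×10^14 kg; dividing by ρ_w = 1024 kg m⁻³ gives 1.000×10^11 m³ of water.
Total added water ≈ 6.274×10^13 m³ over 3.64×10^14 m² → Δh = 0.172 m.

≈ 0.172 m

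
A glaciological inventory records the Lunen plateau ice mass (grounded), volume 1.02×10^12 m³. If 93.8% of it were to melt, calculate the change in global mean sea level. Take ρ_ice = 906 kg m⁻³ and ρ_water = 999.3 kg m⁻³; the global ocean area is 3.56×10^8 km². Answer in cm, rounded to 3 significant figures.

Lunen: 0.938 × 1.02×10^12 m³ × (906/999.3) = 8.674×10^11 m³ of water.
Spread over 3.56×10^14 m² of ocean, Δh = 8.674×10^11 / 3.56×10^14 = 2.44×10^-3 m = 0.244 cm.

≈ 0.244 cm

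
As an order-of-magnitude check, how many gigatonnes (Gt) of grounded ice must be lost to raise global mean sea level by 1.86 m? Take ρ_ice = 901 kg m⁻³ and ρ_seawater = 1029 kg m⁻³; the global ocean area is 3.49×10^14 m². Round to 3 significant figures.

Required water volume = Δh × A = 1.86 m × 3.49×10^14 m² = 6.491×10^14 m³.
ρ_w = 1029 kg m⁻³, so the mass of water = 6.491×10^14 m³ × 1029 kg m⁻³ = 6.680×10^17 kg = 6.68×10^5 Gt (and the same mass of ice, by conservation).

≈ 6.68×10^5 Gt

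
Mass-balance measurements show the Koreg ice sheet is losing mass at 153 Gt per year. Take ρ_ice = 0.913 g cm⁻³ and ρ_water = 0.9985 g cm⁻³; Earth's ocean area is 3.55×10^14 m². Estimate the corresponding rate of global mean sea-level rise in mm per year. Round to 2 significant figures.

ρ_w = 0.9985 g cm⁻³ = 998.5 kg m⁻³. Annual water volume added = 153 Gt / ρ_w = 1.530×10^14 kg / 998.5 kg m⁻³ = 1.532×10^11 m³.
Δh per year = 1.532×10^11 / 3.55×10^14 = 4.32×10^-4 m = 0.43 mm.

≈ 0.43 mm/yr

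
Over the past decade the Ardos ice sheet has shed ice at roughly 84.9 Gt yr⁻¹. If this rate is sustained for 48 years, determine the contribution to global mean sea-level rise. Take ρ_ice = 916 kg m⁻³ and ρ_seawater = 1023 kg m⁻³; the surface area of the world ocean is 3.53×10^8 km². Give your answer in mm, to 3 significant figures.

≈ 11.3 mm

Total mass lost = 84.9 Gt/yr × 48 yr = 4075 Gt = 4.075×10^15 kg.
ρ_w = 1023 kg m⁻³, so water volume = 4.075×10^15 / 1023 = 3.984×10^12 m³.
Δh = 3.984×10^12 / 3.53×10^14 = 0.0113 m = 11.3 mm.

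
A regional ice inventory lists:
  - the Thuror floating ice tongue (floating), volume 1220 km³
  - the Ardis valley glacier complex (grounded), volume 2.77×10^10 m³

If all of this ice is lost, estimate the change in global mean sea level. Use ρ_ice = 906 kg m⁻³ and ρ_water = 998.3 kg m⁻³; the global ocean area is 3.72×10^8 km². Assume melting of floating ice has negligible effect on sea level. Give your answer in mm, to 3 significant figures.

≈ 0.0676 mm

The Thuror floating ice tongue is floating and already displaces its own weight of water, so its melt adds essentially nothing to sea level.
Ardis: 2.77×10^10 m³ × (906/998.3) = 2.514×10^10 m³ of water.
Total added water ≈ 2.514×10^10 m³ over 3.72×10^14 m² → Δh = 6.76×10^-5 m = 0.0676 mm.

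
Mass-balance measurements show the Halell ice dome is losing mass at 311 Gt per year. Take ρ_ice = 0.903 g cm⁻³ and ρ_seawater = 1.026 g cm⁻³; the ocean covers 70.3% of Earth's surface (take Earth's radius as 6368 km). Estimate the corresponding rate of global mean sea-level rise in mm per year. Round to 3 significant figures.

ρ_w = 1.026 g cm⁻³ = 1026 kg m⁻³. Annual water volume added = 311 Gt / ρ_w = 3.110×10^14 kg / 1026 kg m⁻³ = 3.031×10^11 m³.
Δh per year = 3.031×10^11 / 3.58×10^14 = 8.46×10^-4 m = 0.846 mm.

≈ 0.846 mm/yr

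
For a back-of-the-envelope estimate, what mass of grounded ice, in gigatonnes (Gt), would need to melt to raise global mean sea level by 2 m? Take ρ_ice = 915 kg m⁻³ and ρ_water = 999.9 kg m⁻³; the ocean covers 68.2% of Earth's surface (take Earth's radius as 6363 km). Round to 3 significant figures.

≈ 6.94×10^5 Gt

Required water volume = Δh × A = 2 m × 3.47×10^14 m² = 6.940×10^14 m³.
ρ_w = 999.9 kg m⁻³, so the mass of water = 6.940×10^14 m³ × 999.9 kg m⁻³ = 6.939×10^17 kg = 6.94×10^5 Gt (and the same mass of ice, by conservation).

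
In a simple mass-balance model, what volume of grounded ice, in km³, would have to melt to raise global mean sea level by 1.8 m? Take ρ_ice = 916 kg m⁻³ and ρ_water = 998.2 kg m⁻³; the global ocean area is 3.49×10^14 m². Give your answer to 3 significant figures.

Required water volume = Δh × A = 1.8 m × 3.49×10^14 m² = 6.282×10^14 m³ = 6.282×10^5 km³.
Ice volume = water volume × ρ_w/ρ_ice = 6.282×10^5 × 998.2/916 = 6.85×10^5 km³.

≈ 6.85×10^5 km³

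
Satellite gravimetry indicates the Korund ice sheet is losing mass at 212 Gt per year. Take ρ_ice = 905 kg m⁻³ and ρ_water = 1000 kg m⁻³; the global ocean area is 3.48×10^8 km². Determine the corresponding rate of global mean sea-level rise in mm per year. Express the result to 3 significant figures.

ρ_w = 1000 kg m⁻³. Annual water volume added = 212 Gt / ρ_w = 2.120×10^14 kg / 1000 kg m⁻³ = 2.120×10^11 m³.
Δh per year = 2.120×10^11 / 3.48×10^14 = 6.09×10^-4 m = 0.609 mm.

≈ 0.609 mm/yr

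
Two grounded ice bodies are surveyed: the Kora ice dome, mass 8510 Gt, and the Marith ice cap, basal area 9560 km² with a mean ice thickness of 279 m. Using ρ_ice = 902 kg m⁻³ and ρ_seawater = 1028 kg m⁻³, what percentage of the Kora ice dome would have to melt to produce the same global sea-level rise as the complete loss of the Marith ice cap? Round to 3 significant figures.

Equal sea-level rise means equal mass of meltwater, i.e. equal mass of ice lost.
Ice mass of Marith: 2.406×10^15 kg; ice mass of Kora: 8.510×10^15 kg.
Fraction required = 2.406×10^15 / 8.510×10^15 = 0.283 → 28.3 %.

≈ 28.3 %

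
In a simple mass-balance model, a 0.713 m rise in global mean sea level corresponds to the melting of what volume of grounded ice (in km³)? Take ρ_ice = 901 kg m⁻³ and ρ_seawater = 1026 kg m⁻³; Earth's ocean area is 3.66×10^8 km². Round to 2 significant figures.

≈ 3.0×10^5 km³

Required water volume = Δh × A = 0.713 m × 3.66×10^14 m² = 2.610×10^14 m³ = 2.610×10^5 km³.
Ice volume = water volume × ρ_w/ρ_ice = 2.610×10^5 × 1026/901 = 3.0×10^5 km³.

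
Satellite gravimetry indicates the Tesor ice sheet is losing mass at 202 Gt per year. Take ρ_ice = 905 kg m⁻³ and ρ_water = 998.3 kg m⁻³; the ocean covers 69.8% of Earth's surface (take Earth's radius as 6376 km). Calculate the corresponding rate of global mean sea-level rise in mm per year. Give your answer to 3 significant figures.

≈ 0.567 mm/yr

ρ_w = 998.3 kg m⁻³. Annual water volume added = 202 Gt / ρ_w = 2.020×10^14 kg / 998.3 kg m⁻³ = 2.023×10^11 m³.
Δh per year = 2.023×10^11 / 3.57×10^14 = 5.67×10^-4 m = 0.567 mm.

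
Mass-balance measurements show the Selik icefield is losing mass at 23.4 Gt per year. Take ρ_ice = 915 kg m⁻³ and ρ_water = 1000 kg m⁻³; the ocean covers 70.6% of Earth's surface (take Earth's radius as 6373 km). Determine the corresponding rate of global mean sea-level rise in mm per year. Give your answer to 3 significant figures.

≈ 0.0649 mm/yr

ρ_w = 1000 kg m⁻³. Annual water volume added = 23.4 Gt / ρ_w = 2.340×10^13 kg / 1000 kg m⁻³ = 2.340×10^10 m³.
Δh per year = 2.340×10^10 / 3.60×10^14 = 6.49×10^-5 m = 0.0649 mm.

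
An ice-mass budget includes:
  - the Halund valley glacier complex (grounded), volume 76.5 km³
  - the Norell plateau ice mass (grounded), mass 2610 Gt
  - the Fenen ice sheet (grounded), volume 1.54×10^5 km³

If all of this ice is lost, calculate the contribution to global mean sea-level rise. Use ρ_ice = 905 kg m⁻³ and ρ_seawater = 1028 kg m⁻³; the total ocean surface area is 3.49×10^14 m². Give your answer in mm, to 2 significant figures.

Halund: 76.5 km³ × (905/1028) = 67.35 km³ of water.
Norell: 2610 Gt = 2.610×10^15 kg; dividing by ρ_w = 1028 kg m⁻³ gives 2.539×10^12 m³ of water.
Fenen: 1.54×10^5 km³ × (905/1028) = 1.356×10^5 km³ of water.
Total added water ≈ 1.382×10^14 m³ over 3.49×10^14 m² → Δh = 0.396 m = 400 mm.

≈ 400 mm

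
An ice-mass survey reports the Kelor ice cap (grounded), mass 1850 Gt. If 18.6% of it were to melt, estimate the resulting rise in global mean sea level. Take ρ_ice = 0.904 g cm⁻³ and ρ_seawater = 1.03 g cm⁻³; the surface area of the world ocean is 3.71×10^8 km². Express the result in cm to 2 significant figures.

≈ 0.090 cm

Kelor: 0.186 × 1850 Gt = 3.441×10^14 kg; dividing by ρ_w = 1.03 g cm⁻³ = 1030 kg m⁻³ gives 3.341×10^11 m³ of water.
Spread over 3.71×10^14 m² of ocean, Δh = 3.341×10^11 / 3.71×10^14 = 9.00×10^-4 m = 0.090 cm.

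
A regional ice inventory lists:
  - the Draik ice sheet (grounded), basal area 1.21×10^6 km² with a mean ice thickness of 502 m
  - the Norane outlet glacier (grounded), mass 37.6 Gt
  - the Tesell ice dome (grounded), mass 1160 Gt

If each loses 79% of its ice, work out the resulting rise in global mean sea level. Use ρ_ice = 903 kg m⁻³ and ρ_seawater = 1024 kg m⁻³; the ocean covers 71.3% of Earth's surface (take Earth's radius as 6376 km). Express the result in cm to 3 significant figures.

≈ 116 cm

Draik: ice volume = 1.21×10^6 km² × 502 m = 6.074×10^5 km³; 0.79 × 6.074×10^5 × (903/1024) = 4.232×10^5 km³ of water.
Norane: 0.79 × 37.6 Gt = 2.970×10^13 kg; dividing by ρ_w = 1024 kg m⁻³ gives 2.901×10^10 m³ of water.
Tesell: 0.79 × 1160 Gt = 9.164×10^14 kg; dividing by ρ_w = 1024 kg m⁻³ gives 8.949×10^11 m³ of water.
Total added water ≈ 4.241×10^14 m³ over 3.64×10^14 m² → Δh = 1.16 m = 116 cm.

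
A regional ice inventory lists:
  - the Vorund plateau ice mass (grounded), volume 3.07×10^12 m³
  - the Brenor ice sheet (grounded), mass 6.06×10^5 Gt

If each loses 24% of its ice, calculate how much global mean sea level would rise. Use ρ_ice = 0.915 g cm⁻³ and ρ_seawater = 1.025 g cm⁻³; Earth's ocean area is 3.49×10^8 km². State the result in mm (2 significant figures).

≈ 410 mm

Vorund: 0.24 × 3.07×10^12 m³ × (915/1025) = 6.577×10^11 m³ of water.
Brenor: 0.24 × 6.06×10^5 Gt = 1.454×10^17 kg; dividing by ρ_w = 1.025 g cm⁻³ = 1025 kg m⁻³ gives 1.419×10^14 m³ of water.
Total added water ≈ 1.426×10^14 m³ over 3.49×10^14 m² → Δh = 0.408 m = 410 mm.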